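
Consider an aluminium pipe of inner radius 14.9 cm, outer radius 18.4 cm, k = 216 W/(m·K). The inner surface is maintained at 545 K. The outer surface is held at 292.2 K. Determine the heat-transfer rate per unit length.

Q' = 2πk·ΔT/ln(r₂/r₁) = 2π × 216 × 252.8 / ln(0.184/0.149) = 1.63×10^6 W/m

Q' = 1.63×10^6 W/m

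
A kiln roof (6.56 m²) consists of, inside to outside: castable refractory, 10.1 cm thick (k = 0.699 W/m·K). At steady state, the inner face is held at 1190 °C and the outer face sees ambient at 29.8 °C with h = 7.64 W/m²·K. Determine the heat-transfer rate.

Treat each layer as a resistance in series:
  R_castable refractory = L/(kA) = 0.101/(0.699·6.56) = 0.02203 K/W
  R_conv,out = 1/(hA) = 1/(7.64·6.56) = 0.01995 K/W
ΣR = 0.02203 + 0.01995 = 0.04198 K/W
Q = ΔT/ΣR = (1190 °C − 29.8 °C)/0.04198 = 27600 W

Q = 27.6 kW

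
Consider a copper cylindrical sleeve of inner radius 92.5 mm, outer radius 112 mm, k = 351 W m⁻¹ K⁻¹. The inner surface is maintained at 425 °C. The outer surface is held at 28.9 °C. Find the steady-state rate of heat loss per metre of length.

Q' = 2πk·ΔT/ln(r₂/r₁) = 2π × 351 × 396.1 / ln(0.112/0.0925) = 4.57×10^6 W/m

Q' = 4570 kW/m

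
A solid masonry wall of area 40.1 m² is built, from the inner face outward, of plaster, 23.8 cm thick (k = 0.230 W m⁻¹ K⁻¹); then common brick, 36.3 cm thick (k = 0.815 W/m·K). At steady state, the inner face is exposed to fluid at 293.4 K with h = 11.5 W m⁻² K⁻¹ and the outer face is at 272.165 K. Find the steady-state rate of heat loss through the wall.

Q = 543 W

Resistance network (inner→outer):
  R_conv,in = 1/(hA) = 1/(11.5·40.1) = 0.002168 K/W
  R_plaster = L/(kA) = 0.238/(0.230·40.1) = 0.02581 K/W
  R_common brick = L/(kA) = 0.363/(0.815·40.1) = 0.01111 K/W
ΣR = 0.002168 + 0.02581 + 0.01111 = 0.03909 K/W
Q = ΔT/ΣR = (293.4 K − 272.165 K)/0.03909 = 543 W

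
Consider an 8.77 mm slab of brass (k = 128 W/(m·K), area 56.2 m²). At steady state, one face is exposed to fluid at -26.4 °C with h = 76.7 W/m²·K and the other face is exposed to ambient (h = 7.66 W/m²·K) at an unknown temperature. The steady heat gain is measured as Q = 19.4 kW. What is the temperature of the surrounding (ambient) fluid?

Sum the resistances:
  R_conv,in = 1/(hA) = 1/(76.7·56.2) = 2.320×10^-4 K/W
  R_brass = L/(kA) = 0.00877/(128·56.2) = 1.219×10^-6 K/W
  R_conv,out = 1/(hA) = 1/(7.66·56.2) = 0.002323 K/W
ΣR = 0.002556 K/W
ΔT = Q·ΣR = 19400 × 0.002556 = 49.59 K
Heat flows inward, so T_out = T_in + ΔT = -26.4 + 49.59 = 23.2 °C

T_out = 23.2 °C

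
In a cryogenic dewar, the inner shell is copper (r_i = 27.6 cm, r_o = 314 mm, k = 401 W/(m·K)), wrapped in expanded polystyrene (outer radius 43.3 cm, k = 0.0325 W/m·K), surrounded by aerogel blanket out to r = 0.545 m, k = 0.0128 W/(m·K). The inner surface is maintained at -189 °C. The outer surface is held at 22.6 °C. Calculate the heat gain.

Q = 41.5 W

Treat each layer as a resistance in series:
  R_copper = (1/0.276 − 1/0.314)/(4πk) = 0.4385/(4π·401) = 8.701×10^-5 K/W
  R_expanded polystyrene = (1/0.314 − 1/0.433)/(4πk) = 0.8752/(4π·0.0325) = 2.143 K/W
  R_aerogel blanket = (1/0.433 − 1/0.545)/(4πk) = 0.4746/(4π·0.0128) = 2.951 K/W
ΣR = 8.701×10^-5 + 2.143 + 2.951 = 5.094 K/W
Q = ΔT/ΣR = (-189 °C − 22.6 °C)/5.094 = -41.5 W
(Negative Q ⇒ heat flows inward; heat gain = 41.5 W.)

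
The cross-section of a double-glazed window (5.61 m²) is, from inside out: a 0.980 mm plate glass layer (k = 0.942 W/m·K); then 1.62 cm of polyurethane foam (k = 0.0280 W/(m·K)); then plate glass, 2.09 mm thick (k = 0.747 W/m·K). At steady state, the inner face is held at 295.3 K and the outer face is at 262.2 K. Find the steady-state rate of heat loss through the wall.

Series thermal resistances, inner to outer:
  R_plate glass = L/(kA) = 9.80×10^-4/(0.942·5.61) = 1.854×10^-4 K/W
  R_polyurethane foam = L/(kA) = 0.0162/(0.0280·5.61) = 0.1031 K/W
  R_plate glass = L/(kA) = 0.00209/(0.747·5.61) = 4.987×10^-4 K/W
ΣR = 1.854×10^-4 + 0.1031 + 4.987×10^-4 = 0.1038 K/W
Q = ΔT/ΣR = (295.3 K − 262.2 K)/0.1038 = 319 W

Q = 319 W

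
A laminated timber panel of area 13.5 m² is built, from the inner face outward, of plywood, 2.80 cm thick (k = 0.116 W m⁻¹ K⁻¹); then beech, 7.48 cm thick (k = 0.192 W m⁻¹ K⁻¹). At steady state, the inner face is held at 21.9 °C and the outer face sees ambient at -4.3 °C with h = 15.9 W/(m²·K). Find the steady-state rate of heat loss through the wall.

Q = 510 W

Series thermal resistances, inner to outer:
  R_plywood = L/(kA) = 0.0280/(0.116·13.5) = 0.01788 K/W
  R_beech = L/(kA) = 0.0748/(0.192·13.5) = 0.02886 K/W
  R_conv,out = 1/(hA) = 1/(15.9·13.5) = 0.004659 K/W
ΣR = 0.01788 + 0.02886 + 0.004659 = 0.05140 K/W
Q = ΔT/ΣR = (21.9 °C − -4.3 °C)/0.05140 = 510 W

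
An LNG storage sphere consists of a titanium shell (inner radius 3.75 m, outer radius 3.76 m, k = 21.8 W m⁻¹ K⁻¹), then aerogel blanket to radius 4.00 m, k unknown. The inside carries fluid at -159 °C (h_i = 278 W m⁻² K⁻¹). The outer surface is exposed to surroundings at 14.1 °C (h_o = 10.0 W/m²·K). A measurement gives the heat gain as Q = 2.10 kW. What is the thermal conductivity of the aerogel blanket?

k = 0.0155 W/m·K

ΣR = ΔT/Q = |-159 − 14.1|/2100 = 0.08243 K/W
Known resistances:
  R_conv,in = 1/(4πr²h) = 1/(4π·3.75²·278) = 2.036×10^-5 K/W
  R_titanium = (1/3.75 − 1/3.76)/(4πk) = 7.092×10^-4/(4π·21.8) = 2.589×10^-6 K/W
  R_conv,out = 1/(4πr²h) = 1/(4π·4.00²·10.0) = 4.974×10^-4 K/W
R_aerogel blanket = ΣR − ΣR_known = 0.08243 − 5.203×10^-4 = 0.08191 K/W
(1/r₁−1/r₂)/(4πk) = 0.08191 ⇒ k = 0.01596/(4π·0.08191) = 0.0155 W/m·K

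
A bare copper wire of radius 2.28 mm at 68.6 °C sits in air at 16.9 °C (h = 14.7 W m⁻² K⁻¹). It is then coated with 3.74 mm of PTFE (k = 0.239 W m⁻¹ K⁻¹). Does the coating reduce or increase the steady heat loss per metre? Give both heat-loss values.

increases: 10.9 → 21.1 W/m

Critical radius for a cylinder: r_cr = k/h = 0.0163 m = 1.63 cm.
Outer radius after coating: r₂ = 0.00228 + 0.00374 = 0.00602 m.
Since r₁ < r_cr and r₂ ≤ r_cr, the coating moves toward the maximum at r_cr — heat loss rises.
Bare: R = 1/(2πr₁h) = 4.749 m·K/W; Q = 51.7/4.749 = 10.9 W/m.
Coated: R = R_cond + R_conv = 2.445 m·K/W; Q = 51.7/2.445 = 21.1 W/m.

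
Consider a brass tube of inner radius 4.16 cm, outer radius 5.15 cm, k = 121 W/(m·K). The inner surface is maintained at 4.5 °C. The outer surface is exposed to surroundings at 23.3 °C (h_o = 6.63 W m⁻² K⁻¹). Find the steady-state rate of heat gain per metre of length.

Q' = 40.3 W/m

Treat each layer as a resistance in series:
  R'_brass = ln(0.0515/0.0416)/(2πk) = 0.2135/(2π·121) = 2.808×10^-4 m·K/W
  R'_conv,out = 1/(2πr h) = 1/(2π·0.0515·6.63) = 0.4661 m·K/W
ΣR = 2.808×10^-4 + 0.4661 = 0.4664 m·K/W
Q' = ΔT/ΣR = (4.5 °C − 23.3 °C)/0.4664 = -40.3 W/m
(Negative Q' ⇒ heat flows inward; heat gain = 40.3 W/m.)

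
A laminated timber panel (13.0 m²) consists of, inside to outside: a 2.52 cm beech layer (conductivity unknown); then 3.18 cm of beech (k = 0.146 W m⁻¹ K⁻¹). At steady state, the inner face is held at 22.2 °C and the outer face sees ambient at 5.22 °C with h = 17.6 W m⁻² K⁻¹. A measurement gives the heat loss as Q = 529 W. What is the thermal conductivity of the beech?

ΣR = ΔT/Q = |22.2 − 5.22|/529 = 0.03210 K/W
Known resistances:
  R_beech = L/(kA) = 0.0318/(0.146·13.0) = 0.01675 K/W
  R_conv,out = 1/(hA) = 1/(17.6·13.0) = 0.004371 K/W
R_beech = ΣR − ΣR_known = 0.03210 − 0.02112 = 0.01098 K/W
L/(kA) = 0.01098 ⇒ k = 0.0252/(0.01098·13.0) = 0.177 W/m·K

k = 0.177 W/m·K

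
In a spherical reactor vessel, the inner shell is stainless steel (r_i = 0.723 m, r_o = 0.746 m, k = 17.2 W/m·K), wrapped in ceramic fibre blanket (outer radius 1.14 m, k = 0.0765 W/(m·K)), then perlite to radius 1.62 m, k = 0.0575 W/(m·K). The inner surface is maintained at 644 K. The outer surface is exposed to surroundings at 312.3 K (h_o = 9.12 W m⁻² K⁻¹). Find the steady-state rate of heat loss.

Series thermal resistances, inner to outer:
  R_stainless steel = (1/0.723 − 1/0.746)/(4πk) = 0.04264/(4π·17.2) = 1.973×10^-4 K/W
  R_ceramic fibre blanket = (1/0.746 − 1/1.14)/(4πk) = 0.4633/(4π·0.0765) = 0.4819 K/W
  R_perlite = (1/1.14 − 1/1.62)/(4πk) = 0.2599/(4π·0.0575) = 0.3597 K/W
  R_conv,out = 1/(4πr²h) = 1/(4π·1.62²·9.12) = 0.003325 K/W
ΣR = 1.973×10^-4 + 0.4819 + 0.3597 + 0.003325 = 0.8451 K/W
Q = ΔT/ΣR = (644 K − 312.3 K)/0.8451 = 392 W

Q = 392 W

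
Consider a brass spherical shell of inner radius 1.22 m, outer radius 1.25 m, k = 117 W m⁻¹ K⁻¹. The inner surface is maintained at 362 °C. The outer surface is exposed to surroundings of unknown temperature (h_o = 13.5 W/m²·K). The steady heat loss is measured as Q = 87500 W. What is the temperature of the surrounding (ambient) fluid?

T_out = 30.7 °C

Sum the resistances:
  R_brass = (1/1.22 − 1/1.25)/(4πk) = 0.01967/(4π·117) = 1.338×10^-5 K/W
  R_conv,out = 1/(4πr²h) = 1/(4π·1.25²·13.5) = 0.003773 K/W
ΣR = 0.003786 K/W
ΔT = Q·ΣR = 87500 × 0.003786 = 331.3 K
Heat flows outward, so T_out = T_in − ΔT = 362 − 331.3 = 30.7 °C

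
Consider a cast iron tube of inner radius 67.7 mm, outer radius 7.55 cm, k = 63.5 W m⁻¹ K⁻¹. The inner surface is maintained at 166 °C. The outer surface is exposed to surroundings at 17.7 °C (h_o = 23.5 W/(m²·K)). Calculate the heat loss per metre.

Treat each layer as a resistance in series:
  R'_cast iron = ln(0.0755/0.0677)/(2πk) = 0.1090/(2π·63.5) = 2.733×10^-4 m·K/W
  R'_conv,out = 1/(2πr h) = 1/(2π·0.0755·23.5) = 0.08970 m·K/W
ΣR = 2.733×10^-4 + 0.08970 = 0.08997 m·K/W
Q' = ΔT/ΣR = (166 °C − 17.7 °C)/0.08997 = 1650 W/m

Q' = 1650 W/m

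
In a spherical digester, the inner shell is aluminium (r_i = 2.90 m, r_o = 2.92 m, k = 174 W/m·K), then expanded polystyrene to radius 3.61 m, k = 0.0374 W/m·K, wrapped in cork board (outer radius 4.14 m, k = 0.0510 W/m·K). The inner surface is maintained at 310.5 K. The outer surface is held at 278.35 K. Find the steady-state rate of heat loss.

Treat each layer as a resistance in series:
  R_aluminium = (1/2.90 − 1/2.92)/(4πk) = 0.002362/(4π·174) = 1.080×10^-6 K/W
  R_expanded polystyrene = (1/2.92 − 1/3.61)/(4πk) = 0.06546/(4π·0.0374) = 0.1393 K/W
  R_cork board = (1/3.61 − 1/4.14)/(4πk) = 0.03546/(4π·0.0510) = 0.05533 K/W
ΣR = 1.080×10^-6 + 0.1393 + 0.05533 = 0.1946 K/W
Q = ΔT/ΣR = (310.5 K − 278.35 K)/0.1946 = 165 W

Q = 165 W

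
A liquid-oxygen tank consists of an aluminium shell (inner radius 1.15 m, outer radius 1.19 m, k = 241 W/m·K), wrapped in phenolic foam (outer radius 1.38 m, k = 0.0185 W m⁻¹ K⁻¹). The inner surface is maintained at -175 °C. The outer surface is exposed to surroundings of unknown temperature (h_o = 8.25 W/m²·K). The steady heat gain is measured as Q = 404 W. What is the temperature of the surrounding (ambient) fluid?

Sum the resistances:
  R_aluminium = (1/1.15 − 1/1.19)/(4πk) = 0.02923/(4π·241) = 9.651×10^-6 K/W
  R_phenolic foam = (1/1.19 − 1/1.38)/(4πk) = 0.1157/(4π·0.0185) = 0.4977 K/W
  R_conv,out = 1/(4πr²h) = 1/(4π·1.38²·8.25) = 0.005065 K/W
ΣR = 0.5027 K/W
ΔT = Q·ΣR = 404 × 0.5027 = 203.1 K
Heat flows inward, so T_out = T_in + ΔT = -175 + 203.1 = 28.1 °C

T_out = 28.1 °C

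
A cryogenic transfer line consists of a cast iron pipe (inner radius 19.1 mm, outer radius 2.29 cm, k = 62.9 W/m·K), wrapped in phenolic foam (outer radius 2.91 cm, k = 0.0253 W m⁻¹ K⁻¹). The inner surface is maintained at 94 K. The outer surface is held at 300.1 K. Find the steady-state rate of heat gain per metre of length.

Series thermal resistances, inner to outer:
  R'_cast iron = ln(0.0229/0.0191)/(2πk) = 0.1814/(2π·62.9) = 4.591×10^-4 m·K/W
  R'_phenolic foam = ln(0.0291/0.0229)/(2πk) = 0.2396/(2π·0.0253) = 1.507 m·K/W
ΣR = 4.591×10^-4 + 1.507 = 1.507 m·K/W
Q' = ΔT/ΣR = (94 K − 300.1 K)/1.507 = -137 W/m
(Negative Q' ⇒ heat flows inward; heat gain = 137 W/m.)

Q' = 137 W/m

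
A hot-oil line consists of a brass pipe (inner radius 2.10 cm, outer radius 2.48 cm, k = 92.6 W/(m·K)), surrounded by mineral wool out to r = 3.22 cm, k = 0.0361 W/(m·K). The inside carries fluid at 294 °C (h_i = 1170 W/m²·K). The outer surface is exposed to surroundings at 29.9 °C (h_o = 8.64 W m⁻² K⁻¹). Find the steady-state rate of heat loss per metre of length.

Q' = 153 W/m

Series thermal resistances, inner to outer:
  R'_conv,in = 1/(2πr h) = 1/(2π·0.0210·1170) = 0.006478 m·K/W
  R'_brass = ln(0.0248/0.0210)/(2πk) = 0.1663/(2π·92.6) = 2.859×10^-4 m·K/W
  R'_mineral wool = ln(0.0322/0.0248)/(2πk) = 0.2611/(2π·0.0361) = 1.151 m·K/W
  R'_conv,out = 1/(2πr h) = 1/(2π·0.0322·8.64) = 0.5721 m·K/W
ΣR = 0.006478 + 2.859×10^-4 + 1.151 + 0.5721 = 1.730 m·K/W
Q' = ΔT/ΣR = (294 °C − 29.9 °C)/1.730 = 153 W/m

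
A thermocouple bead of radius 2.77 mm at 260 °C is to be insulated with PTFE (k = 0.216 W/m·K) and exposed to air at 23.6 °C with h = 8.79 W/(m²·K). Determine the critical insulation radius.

r_cr = 4.91 cm

For a sphere, r_cr = 2k_ins/h = 2·0.216/8.79 = 0.0491 m = 4.91 cm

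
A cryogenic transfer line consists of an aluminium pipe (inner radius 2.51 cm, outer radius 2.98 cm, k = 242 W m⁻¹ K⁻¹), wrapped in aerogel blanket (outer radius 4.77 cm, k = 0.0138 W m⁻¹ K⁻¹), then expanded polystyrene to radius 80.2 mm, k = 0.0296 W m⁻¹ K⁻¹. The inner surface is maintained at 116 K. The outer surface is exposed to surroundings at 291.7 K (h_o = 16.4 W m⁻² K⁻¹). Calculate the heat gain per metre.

Treat each layer as a resistance in series:
  R'_aluminium = ln(0.0298/0.0251)/(2πk) = 0.1716/(2π·242) = 1.129×10^-4 m·K/W
  R'_aerogel blanket = ln(0.0477/0.0298)/(2πk) = 0.4704/(2π·0.0138) = 5.425 m·K/W
  R'_expanded polystyrene = ln(0.0802/0.0477)/(2πk) = 0.5196/(2π·0.0296) = 2.794 m·K/W
  R'_conv,out = 1/(2πr h) = 1/(2π·0.0802·16.4) = 0.1210 m·K/W
ΣR = 1.129×10^-4 + 5.425 + 2.794 + 0.1210 = 8.340 m·K/W
Q' = ΔT/ΣR = (116 K − 291.7 K)/8.340 = -21.1 W/m
(Negative Q' ⇒ heat flows inward; heat gain = 21.1 W/m.)

Q' = 21.1 W/m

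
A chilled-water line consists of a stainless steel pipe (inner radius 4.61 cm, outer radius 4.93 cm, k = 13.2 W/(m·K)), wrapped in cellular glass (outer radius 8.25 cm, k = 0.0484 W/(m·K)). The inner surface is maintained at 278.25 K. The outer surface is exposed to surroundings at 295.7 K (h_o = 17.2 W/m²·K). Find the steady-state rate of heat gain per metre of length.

Q' = 9.66 W/m

Series thermal resistances, inner to outer:
  R'_stainless steel = ln(0.0493/0.0461)/(2πk) = 0.06711/(2π·13.2) = 8.092×10^-4 m·K/W
  R'_cellular glass = ln(0.0825/0.0493)/(2πk) = 0.5149/(2π·0.0484) = 1.693 m·K/W
  R'_conv,out = 1/(2πr h) = 1/(2π·0.0825·17.2) = 0.1122 m·K/W
ΣR = 8.092×10^-4 + 1.693 + 0.1122 = 1.806 m·K/W
Q' = ΔT/ΣR = (278.25 K − 295.7 K)/1.806 = -9.66 W/m
(Negative Q' ⇒ heat flows inward; heat gain = 9.66 W/m.)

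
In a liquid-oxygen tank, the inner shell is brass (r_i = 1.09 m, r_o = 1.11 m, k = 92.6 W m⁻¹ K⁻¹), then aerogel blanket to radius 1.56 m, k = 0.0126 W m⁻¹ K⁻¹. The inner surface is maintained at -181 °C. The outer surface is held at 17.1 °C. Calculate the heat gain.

Series thermal resistances, inner to outer:
  R_brass = (1/1.09 − 1/1.11)/(4πk) = 0.01653/(4π·92.6) = 1.421×10^-5 K/W
  R_aerogel blanket = (1/1.11 − 1/1.56)/(4πk) = 0.2599/(4π·0.0126) = 1.641 K/W
ΣR = 1.421×10^-5 + 1.641 = 1.641 K/W
Q = ΔT/ΣR = (-181 °C − 17.1 °C)/1.641 = -121 W
(Negative Q ⇒ heat flows inward; heat gain = 121 W.)

Q = 121 W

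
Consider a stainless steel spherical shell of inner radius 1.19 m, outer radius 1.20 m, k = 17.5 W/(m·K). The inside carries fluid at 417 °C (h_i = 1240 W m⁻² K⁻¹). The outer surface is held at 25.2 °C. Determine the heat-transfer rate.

Q = 5080 kW

Resistance network (inner→outer):
  R_conv,in = 1/(4πr²h) = 1/(4π·1.19²·1240) = 4.532×10^-5 K/W
  R_stainless steel = (1/1.19 − 1/1.20)/(4πk) = 0.007003/(4π·17.5) = 3.184×10^-5 K/W
ΣR = 4.532×10^-5 + 3.184×10^-5 = 7.716×10^-5 K/W
Q = ΔT/ΣR = (417 °C − 25.2 °C)/7.716×10^-5 = 5.08×10^6 W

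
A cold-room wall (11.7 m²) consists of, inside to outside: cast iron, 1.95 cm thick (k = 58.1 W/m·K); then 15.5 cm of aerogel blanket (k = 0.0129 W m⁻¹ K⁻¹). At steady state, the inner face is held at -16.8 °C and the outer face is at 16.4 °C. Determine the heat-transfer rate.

Treat each layer as a resistance in series:
  R_cast iron = L/(kA) = 0.0195/(58.1·11.7) = 2.869×10^-5 K/W
  R_aerogel blanket = L/(kA) = 0.155/(0.0129·11.7) = 1.027 K/W
ΣR = 2.869×10^-5 + 1.027 = 1.027 K/W
Q = ΔT/ΣR = (-16.8 °C − 16.4 °C)/1.027 = -32.3 W
(Negative Q ⇒ heat flows inward; heat gain = 32.3 W.)

Q = 32.3 W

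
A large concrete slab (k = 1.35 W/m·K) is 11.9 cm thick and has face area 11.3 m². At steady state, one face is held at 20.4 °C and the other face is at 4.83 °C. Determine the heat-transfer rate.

Q = kA·ΔT/L = 1.35 × 11.3 × |20.4 °C − 4.83 °C| / 0.119 = 2000 W

Q = 2.00 kW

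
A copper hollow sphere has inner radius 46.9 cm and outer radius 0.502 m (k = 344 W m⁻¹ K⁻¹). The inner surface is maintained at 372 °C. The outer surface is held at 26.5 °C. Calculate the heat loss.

Q = 10700 kW

Q = 4πk·ΔT/(1/r₁ − 1/r₂) = 4π × 344 × 345.5 / (1/0.469 − 1/0.502) = 1.07×10^7 W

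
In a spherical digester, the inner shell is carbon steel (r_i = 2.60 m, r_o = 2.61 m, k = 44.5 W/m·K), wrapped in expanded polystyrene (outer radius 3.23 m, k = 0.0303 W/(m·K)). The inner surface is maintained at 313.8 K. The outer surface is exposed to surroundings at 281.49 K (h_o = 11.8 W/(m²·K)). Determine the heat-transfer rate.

Q = 167 W

Resistance network (inner→outer):
  R_carbon steel = (1/2.60 − 1/2.61)/(4πk) = 0.001474/(4π·44.5) = 2.635×10^-6 K/W
  R_expanded polystyrene = (1/2.61 − 1/3.23)/(4πk) = 0.07354/(4π·0.0303) = 0.1932 K/W
  R_conv,out = 1/(4πr²h) = 1/(4π·3.23²·11.8) = 6.464×10^-4 K/W
ΣR = 2.635×10^-6 + 0.1932 + 6.464×10^-4 = 0.1938 K/W
Q = ΔT/ΣR = (313.8 K − 281.49 K)/0.1938 = 167 W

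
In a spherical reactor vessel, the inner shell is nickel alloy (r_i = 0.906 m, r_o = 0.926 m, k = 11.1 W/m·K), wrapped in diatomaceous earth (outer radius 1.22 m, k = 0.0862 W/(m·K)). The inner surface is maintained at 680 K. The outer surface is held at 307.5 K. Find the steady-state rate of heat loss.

Treat each layer as a resistance in series:
  R_nickel alloy = (1/0.906 − 1/0.926)/(4πk) = 0.02384/(4π·11.1) = 1.709×10^-4 K/W
  R_diatomaceous earth = (1/0.926 − 1/1.22)/(4πk) = 0.2602/(4π·0.0862) = 0.2402 K/W
ΣR = 1.709×10^-4 + 0.2402 = 0.2404 K/W
Q = ΔT/ΣR = (680 K − 307.5 K)/0.2404 = 1550 W

Q = 1550 W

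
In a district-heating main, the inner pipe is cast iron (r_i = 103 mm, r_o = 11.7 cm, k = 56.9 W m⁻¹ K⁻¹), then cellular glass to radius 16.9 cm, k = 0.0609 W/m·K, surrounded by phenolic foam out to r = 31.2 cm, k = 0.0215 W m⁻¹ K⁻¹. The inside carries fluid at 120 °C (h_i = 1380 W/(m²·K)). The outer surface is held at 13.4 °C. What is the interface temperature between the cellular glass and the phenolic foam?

Resistance network (inner→outer):
  R'_conv,in = 1/(2πr h) = 1/(2π·0.103·1380) = 0.001120 m·K/W
  R'_cast iron = ln(0.117/0.103)/(2πk) = 0.1274/(2π·56.9) = 3.565×10^-4 m·K/W
  R'_cellular glass = ln(0.169/0.117)/(2πk) = 0.3677/(2π·0.0609) = 0.9610 m·K/W
  R'_phenolic foam = ln(0.312/0.169)/(2πk) = 0.6131/(2π·0.0215) = 4.539 m·K/W
ΣR = 0.001120 + 3.565×10^-4 + 0.9610 + 4.539 = 5.501 m·K/W
Q' = ΔT/ΣR = (120 °C − 13.4 °C)/5.501 = 19.38 W/m
From the inner boundary to the cellular glass/phenolic foam interface, ΣR_partial = 0.9625 m·K/W.
T_interface = T_in − Q'·ΣR_partial = 120 °C − (19.38)(0.9625) = 101 °C

T = 101 °C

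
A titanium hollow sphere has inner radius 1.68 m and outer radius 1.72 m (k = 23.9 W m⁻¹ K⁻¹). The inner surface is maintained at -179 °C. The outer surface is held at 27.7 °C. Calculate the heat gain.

Q = 4πk·ΔT/(1/r₁ − 1/r₂) = 4π × 23.9 × 206.7 / (1/1.68 − 1/1.72) = 4.48×10^6 W

Q = 4.48×10^6 W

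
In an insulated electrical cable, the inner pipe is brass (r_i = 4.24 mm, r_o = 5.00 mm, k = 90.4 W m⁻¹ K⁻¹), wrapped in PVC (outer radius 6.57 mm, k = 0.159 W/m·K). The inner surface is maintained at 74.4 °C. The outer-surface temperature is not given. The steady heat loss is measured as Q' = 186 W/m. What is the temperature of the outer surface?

T_out = 23.5 °C

Sum the resistances:
  R'_brass = ln(0.00500/0.00424)/(2πk) = 0.1649/(2π·90.4) = 2.903×10^-4 m·K/W
  R'_PVC = ln(0.00657/0.00500)/(2πk) = 0.2731/(2π·0.159) = 0.2733 m·K/W
ΣR = 0.2736 m·K/W
ΔT = Q'·ΣR = 186 × 0.2736 = 50.89 K
Heat flows outward, so T_out = T_in − ΔT = 74.4 − 50.89 = 23.5 °C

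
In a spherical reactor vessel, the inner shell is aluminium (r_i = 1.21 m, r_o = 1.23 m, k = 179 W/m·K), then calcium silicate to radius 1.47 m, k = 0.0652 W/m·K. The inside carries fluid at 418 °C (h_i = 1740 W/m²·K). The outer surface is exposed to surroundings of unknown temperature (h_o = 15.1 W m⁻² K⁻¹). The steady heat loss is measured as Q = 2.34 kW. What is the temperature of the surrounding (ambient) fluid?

T_out = 33.1 °C

Series resistances:
  R_conv,in = 1/(4πr²h) = 1/(4π·1.21²·1740) = 3.124×10^-5 K/W
  R_aluminium = (1/1.21 − 1/1.23)/(4πk) = 0.01344/(4π·179) = 5.974×10^-6 K/W
  R_calcium silicate = (1/1.23 − 1/1.47)/(4πk) = 0.1327/(4π·0.0652) = 0.1620 K/W
  R_conv,out = 1/(4πr²h) = 1/(4π·1.47²·15.1) = 0.002439 K/W
ΣR = 0.1645 K/W
ΔT = Q·ΣR = 2340 × 0.1645 = 384.9 K
Heat flows outward, so T_out = T_in − ΔT = 418 − 384.9 = 33.1 °C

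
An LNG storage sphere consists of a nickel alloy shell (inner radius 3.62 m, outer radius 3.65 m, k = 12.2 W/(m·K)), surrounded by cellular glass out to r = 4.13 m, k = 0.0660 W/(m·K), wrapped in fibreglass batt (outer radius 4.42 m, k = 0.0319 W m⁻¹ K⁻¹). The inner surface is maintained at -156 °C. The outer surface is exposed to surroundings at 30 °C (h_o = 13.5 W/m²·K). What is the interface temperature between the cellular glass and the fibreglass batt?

T = -64.8 °C

Resistance network (inner→outer):
  R_nickel alloy = (1/3.62 − 1/3.65)/(4πk) = 0.002270/(4π·12.2) = 1.481×10^-5 K/W
  R_cellular glass = (1/3.65 − 1/4.13)/(4πk) = 0.03184/(4π·0.0660) = 0.03839 K/W
  R_fibreglass batt = (1/4.13 − 1/4.42)/(4πk) = 0.01589/(4π·0.0319) = 0.03963 K/W
  R_conv,out = 1/(4πr²h) = 1/(4π·4.42²·13.5) = 3.017×10^-4 K/W
ΣR = 1.481×10^-5 + 0.03839 + 0.03963 + 3.017×10^-4 = 0.07834 K/W
Q = ΔT/ΣR = (-156 °C − 30 °C)/0.07834 = -2374 W
From the inner boundary to the cellular glass/fibreglass batt interface, ΣR_partial = 0.03840 K/W.
T_interface = T_in − Q·ΣR_partial = -156 °C − (-2374)(0.03840) = -64.8 °C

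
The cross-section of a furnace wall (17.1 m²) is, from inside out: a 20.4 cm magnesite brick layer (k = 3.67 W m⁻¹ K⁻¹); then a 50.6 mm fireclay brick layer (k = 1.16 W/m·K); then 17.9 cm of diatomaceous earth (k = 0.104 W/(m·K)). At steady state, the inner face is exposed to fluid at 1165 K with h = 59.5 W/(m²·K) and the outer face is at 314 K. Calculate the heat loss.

Treat each layer as a resistance in series:
  R_conv,in = 1/(hA) = 1/(59.5·17.1) = 9.828×10^-4 K/W
  R_magnesite brick = L/(kA) = 0.204/(3.67·17.1) = 0.003251 K/W
  R_fireclay brick = L/(kA) = 0.0506/(1.16·17.1) = 0.002551 K/W
  R_diatomaceous earth = L/(kA) = 0.179/(0.104·17.1) = 0.1007 K/W
ΣR = 9.828×10^-4 + 0.003251 + 0.002551 + 0.1007 = 0.1075 K/W
Q = ΔT/ΣR = (1165 K − 314 K)/0.1075 = 7920 W

Q = 7.92 kW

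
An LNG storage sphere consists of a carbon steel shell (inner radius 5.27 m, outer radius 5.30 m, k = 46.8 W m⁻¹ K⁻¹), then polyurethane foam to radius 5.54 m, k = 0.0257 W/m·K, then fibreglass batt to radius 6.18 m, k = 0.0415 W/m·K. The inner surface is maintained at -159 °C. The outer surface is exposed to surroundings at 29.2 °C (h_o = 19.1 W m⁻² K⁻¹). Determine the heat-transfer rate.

Resistance network (inner→outer):
  R_carbon steel = (1/5.27 − 1/5.30)/(4πk) = 0.001074/(4π·46.8) = 1.826×10^-6 K/W
  R_polyurethane foam = (1/5.30 − 1/5.54)/(4πk) = 0.008174/(4π·0.0257) = 0.02531 K/W
  R_fibreglass batt = (1/5.54 − 1/6.18)/(4πk) = 0.01869/(4π·0.0415) = 0.03584 K/W
  R_conv,out = 1/(4πr²h) = 1/(4π·6.18²·19.1) = 1.091×10^-4 K/W
ΣR = 1.826×10^-6 + 0.02531 + 0.03584 + 1.091×10^-4 = 0.06126 K/W
Q = ΔT/ΣR = (-159 °C − 29.2 °C)/0.06126 = -3070 W
(Negative Q ⇒ heat flows inward; heat gain = 3070 W.)

Q = 3.07 kW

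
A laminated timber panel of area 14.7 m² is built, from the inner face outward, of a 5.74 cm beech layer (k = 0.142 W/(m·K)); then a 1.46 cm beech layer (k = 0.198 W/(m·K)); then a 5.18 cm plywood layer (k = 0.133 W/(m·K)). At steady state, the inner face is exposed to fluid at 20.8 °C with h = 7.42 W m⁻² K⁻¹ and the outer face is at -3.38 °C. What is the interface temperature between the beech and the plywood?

T = 6.02 °C

Treat each layer as a resistance in series:
  R_conv,in = 1/(hA) = 1/(7.42·14.7) = 0.009168 K/W
  R_beech = L/(kA) = 0.0574/(0.142·14.7) = 0.02750 K/W
  R_beech = L/(kA) = 0.0146/(0.198·14.7) = 0.005016 K/W
  R_plywood = L/(kA) = 0.0518/(0.133·14.7) = 0.02649 K/W
ΣR = 0.009168 + 0.02750 + 0.005016 + 0.02649 = 0.06817 K/W
Q = ΔT/ΣR = (20.8 °C − -3.38 °C)/0.06817 = 354.7 W
From the inner boundary to the beech/plywood interface, ΣR_partial = 0.04168 K/W.
T_interface = T_in − Q·ΣR_partial = 20.8 °C − (354.7)(0.04168) = 6.02 °C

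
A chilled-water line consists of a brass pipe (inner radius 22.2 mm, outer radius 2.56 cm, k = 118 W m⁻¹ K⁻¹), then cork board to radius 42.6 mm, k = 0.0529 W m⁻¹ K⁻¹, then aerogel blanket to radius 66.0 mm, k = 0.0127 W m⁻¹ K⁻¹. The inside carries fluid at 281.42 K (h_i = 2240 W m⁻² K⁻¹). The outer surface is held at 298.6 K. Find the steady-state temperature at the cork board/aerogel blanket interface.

Resistance network (inner→outer):
  R'_conv,in = 1/(2πr h) = 1/(2π·0.0222·2240) = 0.003201 m·K/W
  R'_brass = ln(0.0256/0.0222)/(2πk) = 0.1425/(2π·118) = 1.922×10^-4 m·K/W
  R'_cork board = ln(0.0426/0.0256)/(2πk) = 0.5093/(2π·0.0529) = 1.532 m·K/W
  R'_aerogel blanket = ln(0.0660/0.0426)/(2πk) = 0.4378/(2π·0.0127) = 5.486 m·K/W
ΣR = 0.003201 + 1.922×10^-4 + 1.532 + 5.486 = 7.021 m·K/W
Q' = ΔT/ΣR = (281.42 K − 298.6 K)/7.021 = -2.447 W/m
From the inner boundary to the cork board/aerogel blanket interface, ΣR_partial = 1.535 m·K/W.
T_interface = T_in − Q'·ΣR_partial = 281.42 K − (-2.447)(1.535) = 285.2 K

T = 285.2 K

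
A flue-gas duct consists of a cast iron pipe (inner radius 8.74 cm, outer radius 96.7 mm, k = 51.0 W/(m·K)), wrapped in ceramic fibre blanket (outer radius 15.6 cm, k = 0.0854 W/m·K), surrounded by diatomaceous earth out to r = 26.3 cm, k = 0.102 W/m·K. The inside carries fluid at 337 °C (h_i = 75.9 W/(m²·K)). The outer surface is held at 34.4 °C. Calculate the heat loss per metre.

Series thermal resistances, inner to outer:
  R'_conv,in = 1/(2πr h) = 1/(2π·0.0874·75.9) = 0.02399 m·K/W
  R'_cast iron = ln(0.0967/0.0874)/(2πk) = 0.1011/(2π·51.0) = 3.156×10^-4 m·K/W
  R'_ceramic fibre blanket = ln(0.156/0.0967)/(2πk) = 0.4782/(2π·0.0854) = 0.8913 m·K/W
  R'_diatomaceous earth = ln(0.263/0.156)/(2πk) = 0.5223/(2π·0.102) = 0.8150 m·K/W
ΣR = 0.02399 + 3.156×10^-4 + 0.8913 + 0.8150 = 1.731 m·K/W
Q' = ΔT/ΣR = (337 °C − 34.4 °C)/1.731 = 175 W/m

Q' = 175 W/m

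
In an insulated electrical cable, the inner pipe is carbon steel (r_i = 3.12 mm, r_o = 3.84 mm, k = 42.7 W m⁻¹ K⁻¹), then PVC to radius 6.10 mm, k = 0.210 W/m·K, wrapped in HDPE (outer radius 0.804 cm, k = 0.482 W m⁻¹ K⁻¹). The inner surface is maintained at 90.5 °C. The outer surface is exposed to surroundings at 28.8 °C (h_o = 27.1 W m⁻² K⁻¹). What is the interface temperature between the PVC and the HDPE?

T = 72.0 °C

Series thermal resistances, inner to outer:
  R'_carbon steel = ln(0.00384/0.00312)/(2πk) = 0.2076/(2π·42.7) = 7.739×10^-4 m·K/W
  R'_PVC = ln(0.00610/0.00384)/(2πk) = 0.4628/(2π·0.210) = 0.3508 m·K/W
  R'_HDPE = ln(0.00804/0.00610)/(2πk) = 0.2761/(2π·0.482) = 0.09118 m·K/W
  R'_conv,out = 1/(2πr h) = 1/(2π·0.00804·27.1) = 0.7305 m·K/W
ΣR = 7.739×10^-4 + 0.3508 + 0.09118 + 0.7305 = 1.173 m·K/W
Q' = ΔT/ΣR = (90.5 °C − 28.8 °C)/1.173 = 52.60 W/m
From the inner boundary to the PVC/HDPE interface, ΣR_partial = 0.3516 m·K/W.
T_interface = T_in − Q'·ΣR_partial = 90.5 °C − (52.60)(0.3516) = 72.0 °C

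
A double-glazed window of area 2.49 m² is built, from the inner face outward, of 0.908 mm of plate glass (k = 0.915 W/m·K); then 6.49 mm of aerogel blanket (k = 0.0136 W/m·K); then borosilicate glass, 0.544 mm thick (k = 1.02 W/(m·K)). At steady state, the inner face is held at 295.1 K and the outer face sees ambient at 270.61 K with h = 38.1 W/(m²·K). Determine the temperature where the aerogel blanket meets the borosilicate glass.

Treat each layer as a resistance in series:
  R_plate glass = L/(kA) = 9.08×10^-4/(0.915·2.49) = 3.985×10^-4 K/W
  R_aerogel blanket = L/(kA) = 0.00649/(0.0136·2.49) = 0.1916 K/W
  R_borosilicate glass = L/(kA) = 5.44×10^-4/(1.02·2.49) = 2.142×10^-4 K/W
  R_conv,out = 1/(hA) = 1/(38.1·2.49) = 0.01054 K/W
ΣR = 3.985×10^-4 + 0.1916 + 2.142×10^-4 + 0.01054 = 0.2028 K/W
Q = ΔT/ΣR = (295.1 K − 270.61 K)/0.2028 = 120.8 W
From the inner boundary to the aerogel blanket/borosilicate glass interface, ΣR_partial = 0.1920 K/W.
T_interface = T_in − Q·ΣR_partial = 295.1 K − (120.8)(0.1920) = 271.91 K

T = 271.91 K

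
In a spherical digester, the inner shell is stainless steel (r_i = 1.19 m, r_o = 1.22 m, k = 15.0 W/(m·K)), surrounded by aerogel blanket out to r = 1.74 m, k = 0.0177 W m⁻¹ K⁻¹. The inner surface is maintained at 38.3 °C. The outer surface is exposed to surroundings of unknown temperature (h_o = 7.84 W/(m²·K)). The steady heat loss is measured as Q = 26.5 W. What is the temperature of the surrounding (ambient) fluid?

Sum the resistances:
  R_stainless steel = (1/1.19 − 1/1.22)/(4πk) = 0.02066/(4π·15.0) = 1.096×10^-4 K/W
  R_aerogel blanket = (1/1.22 − 1/1.74)/(4πk) = 0.2450/(4π·0.0177) = 1.101 K/W
  R_conv,out = 1/(4πr²h) = 1/(4π·1.74²·7.84) = 0.003353 K/W
ΣR = 1.105 K/W
ΔT = Q·ΣR = 26.5 × 1.105 = 29.28 K
Heat flows outward, so T_out = T_in − ΔT = 38.3 − 29.28 = 9.02 °C

T_out = 9.02 °C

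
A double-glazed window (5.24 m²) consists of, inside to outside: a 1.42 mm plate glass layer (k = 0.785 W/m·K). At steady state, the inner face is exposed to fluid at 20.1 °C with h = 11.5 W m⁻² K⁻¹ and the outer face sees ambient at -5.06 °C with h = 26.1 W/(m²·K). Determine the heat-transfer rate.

Q = 1040 W

Treat each layer as a resistance in series:
  R_conv,in = 1/(hA) = 1/(11.5·5.24) = 0.01659 K/W
  R_plate glass = L/(kA) = 0.00142/(0.785·5.24) = 3.452×10^-4 K/W
  R_conv,out = 1/(hA) = 1/(26.1·5.24) = 0.007312 K/W
ΣR = 0.01659 + 3.452×10^-4 + 0.007312 = 0.02425 K/W
Q = ΔT/ΣR = (20.1 °C − -5.06 °C)/0.02425 = 1040 W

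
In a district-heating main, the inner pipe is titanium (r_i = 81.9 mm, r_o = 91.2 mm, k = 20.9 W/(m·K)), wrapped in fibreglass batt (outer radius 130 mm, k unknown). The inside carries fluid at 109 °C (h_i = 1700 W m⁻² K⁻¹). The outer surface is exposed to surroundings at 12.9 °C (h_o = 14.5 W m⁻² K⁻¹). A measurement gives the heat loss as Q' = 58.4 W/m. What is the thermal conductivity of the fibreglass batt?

k = 0.0362 W/m·K

ΣR = ΔT/Q' = |109 − 12.9|/58.4 = 1.646 m·K/W
Known resistances:
  R'_conv,in = 1/(2πr h) = 1/(2π·0.0819·1700) = 0.001143 m·K/W
  R'_titanium = ln(0.0912/0.0819)/(2πk) = 0.1076/(2π·20.9) = 8.190×10^-4 m·K/W
  R'_conv,out = 1/(2πr h) = 1/(2π·0.130·14.5) = 0.08443 m·K/W
R_fibreglass batt = ΣR − ΣR_known = 1.646 − 0.08639 = 1.560 m·K/W
ln(r₂/r₁)/(2πk) = 1.560 ⇒ k = 0.3545/(2π·1.560) = 0.0362 W/m·K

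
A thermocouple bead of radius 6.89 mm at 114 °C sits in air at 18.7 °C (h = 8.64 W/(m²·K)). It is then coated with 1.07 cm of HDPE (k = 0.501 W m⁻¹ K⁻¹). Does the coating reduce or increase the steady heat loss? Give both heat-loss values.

Critical radius for a sphere: r_cr = 2k/h = 0.116 m = 11.6 cm.
Outer radius after coating: r₂ = 0.00689 + 0.0107 = 0.01759 m.
Since r₁ < r_cr and r₂ ≤ r_cr, the coating moves toward the maximum at r_cr — heat loss rises.
Bare: R = 1/(4πr₁²h) = 194.0 K/W; Q = 95.3/194.0 = 0.491 W.
Coated: R = R_cond + R_conv = 43.79 K/W; Q = 95.3/43.79 = 2.18 W.

increases: 0.491 → 2.18 W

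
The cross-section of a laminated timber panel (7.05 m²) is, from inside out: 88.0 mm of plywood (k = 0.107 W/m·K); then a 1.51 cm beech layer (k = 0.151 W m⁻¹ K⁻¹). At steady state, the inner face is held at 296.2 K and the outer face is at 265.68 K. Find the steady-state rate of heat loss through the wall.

Q = 233 W

Resistance network (inner→outer):
  R_plywood = L/(kA) = 0.0880/(0.107·7.05) = 0.1167 K/W
  R_beech = L/(kA) = 0.0151/(0.151·7.05) = 0.01418 K/W
ΣR = 0.1167 + 0.01418 = 0.1309 K/W
Q = ΔT/ΣR = (296.2 K − 265.68 K)/0.1309 = 233 W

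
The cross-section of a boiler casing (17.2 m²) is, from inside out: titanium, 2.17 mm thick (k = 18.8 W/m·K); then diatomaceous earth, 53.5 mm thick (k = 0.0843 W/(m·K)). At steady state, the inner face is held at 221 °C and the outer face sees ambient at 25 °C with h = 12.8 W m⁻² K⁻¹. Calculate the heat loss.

Resistance network (inner→outer):
  R_titanium = L/(kA) = 0.00217/(18.8·17.2) = 6.711×10^-6 K/W
  R_diatomaceous earth = L/(kA) = 0.0535/(0.0843·17.2) = 0.03690 K/W
  R_conv,out = 1/(hA) = 1/(12.8·17.2) = 0.004542 K/W
ΣR = 6.711×10^-6 + 0.03690 + 0.004542 = 0.04145 K/W
Q = ΔT/ΣR = (221 °C − 25 °C)/0.04145 = 4730 W

Q = 4730 W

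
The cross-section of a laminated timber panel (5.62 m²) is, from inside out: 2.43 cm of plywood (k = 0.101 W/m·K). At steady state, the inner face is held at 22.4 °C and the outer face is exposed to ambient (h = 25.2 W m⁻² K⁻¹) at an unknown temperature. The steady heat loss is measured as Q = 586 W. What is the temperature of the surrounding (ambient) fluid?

Sum the resistances:
  R_plywood = L/(kA) = 0.0243/(0.101·5.62) = 0.04281 K/W
  R_conv,out = 1/(hA) = 1/(25.2·5.62) = 0.007061 K/W
ΣR = 0.04987 K/W
ΔT = Q·ΣR = 586 × 0.04987 = 29.22 K
Heat flows outward, so T_out = T_in − ΔT = 22.4 − 29.22 = -6.82 °C

T_out = -6.82 °C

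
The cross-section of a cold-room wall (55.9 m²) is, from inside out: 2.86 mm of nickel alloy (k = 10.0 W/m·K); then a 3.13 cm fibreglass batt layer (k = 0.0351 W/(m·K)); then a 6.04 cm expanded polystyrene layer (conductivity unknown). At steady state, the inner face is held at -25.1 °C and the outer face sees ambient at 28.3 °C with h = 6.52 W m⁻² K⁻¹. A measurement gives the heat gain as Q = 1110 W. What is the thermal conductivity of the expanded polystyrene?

k = 0.0367 W/m·K

ΣR = ΔT/Q = |-25.1 − 28.3|/1110 = 0.04811 K/W
Known resistances:
  R_nickel alloy = L/(kA) = 0.00286/(10.0·55.9) = 5.116×10^-6 K/W
  R_fibreglass batt = L/(kA) = 0.0313/(0.0351·55.9) = 0.01595 K/W
  R_conv,out = 1/(hA) = 1/(6.52·55.9) = 0.002744 K/W
R_expanded polystyrene = ΣR − ΣR_known = 0.04811 − 0.01870 = 0.02941 K/W
L/(kA) = 0.02941 ⇒ k = 0.0604/(0.02941·55.9) = 0.0367 W/m·K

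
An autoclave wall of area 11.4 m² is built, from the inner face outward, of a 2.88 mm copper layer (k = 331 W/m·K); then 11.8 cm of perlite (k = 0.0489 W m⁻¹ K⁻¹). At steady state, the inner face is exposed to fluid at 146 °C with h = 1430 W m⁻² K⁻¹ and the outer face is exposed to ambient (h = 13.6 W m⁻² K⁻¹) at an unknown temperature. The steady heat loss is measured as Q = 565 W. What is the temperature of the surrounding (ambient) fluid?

Sum the resistances:
  R_conv,in = 1/(hA) = 1/(1430·11.4) = 6.134×10^-5 K/W
  R_copper = L/(kA) = 0.00288/(331·11.4) = 7.632×10^-7 K/W
  R_perlite = L/(kA) = 0.118/(0.0489·11.4) = 0.2117 K/W
  R_conv,out = 1/(hA) = 1/(13.6·11.4) = 0.006450 K/W
ΣR = 0.2182 K/W
ΔT = Q·ΣR = 565 × 0.2182 = 123.3 K
Heat flows outward, so T_out = T_in − ΔT = 146 − 123.3 = 22.7 °C

T_out = 22.7 °C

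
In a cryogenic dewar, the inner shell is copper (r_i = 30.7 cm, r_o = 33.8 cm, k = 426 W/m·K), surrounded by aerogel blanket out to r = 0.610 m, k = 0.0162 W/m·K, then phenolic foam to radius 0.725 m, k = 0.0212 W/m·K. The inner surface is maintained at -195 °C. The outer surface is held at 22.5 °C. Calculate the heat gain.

Q = 29.2 W

Treat each layer as a resistance in series:
  R_copper = (1/0.307 − 1/0.338)/(4πk) = 0.2987/(4π·426) = 5.581×10^-5 K/W
  R_aerogel blanket = (1/0.338 − 1/0.610)/(4πk) = 1.319/(4π·0.0162) = 6.480 K/W
  R_phenolic foam = (1/0.610 − 1/0.725)/(4πk) = 0.2600/(4π·0.0212) = 0.9761 K/W
ΣR = 5.581×10^-5 + 6.480 + 0.9761 = 7.456 K/W
Q = ΔT/ΣR = (-195 °C − 22.5 °C)/7.456 = -29.2 W
(Negative Q ⇒ heat flows inward; heat gain = 29.2 W.)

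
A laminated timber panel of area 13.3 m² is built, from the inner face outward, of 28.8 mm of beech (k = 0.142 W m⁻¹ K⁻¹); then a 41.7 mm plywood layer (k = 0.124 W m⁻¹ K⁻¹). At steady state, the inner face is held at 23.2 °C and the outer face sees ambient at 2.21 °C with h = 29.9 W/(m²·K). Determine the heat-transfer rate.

Series thermal resistances, inner to outer:
  R_beech = L/(kA) = 0.0288/(0.142·13.3) = 0.01525 K/W
  R_plywood = L/(kA) = 0.0417/(0.124·13.3) = 0.02528 K/W
  R_conv,out = 1/(hA) = 1/(29.9·13.3) = 0.002515 K/W
ΣR = 0.01525 + 0.02528 + 0.002515 = 0.04304 K/W
Q = ΔT/ΣR = (23.2 °C − 2.21 °C)/0.04304 = 488 W

Q = 488 W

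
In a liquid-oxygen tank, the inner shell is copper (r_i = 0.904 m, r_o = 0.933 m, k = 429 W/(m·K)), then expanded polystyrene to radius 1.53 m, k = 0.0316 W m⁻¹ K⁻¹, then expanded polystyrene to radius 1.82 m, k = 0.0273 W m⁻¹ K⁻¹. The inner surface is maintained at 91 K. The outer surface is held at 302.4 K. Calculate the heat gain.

Treat each layer as a resistance in series:
  R_copper = (1/0.904 − 1/0.933)/(4πk) = 0.03438/(4π·429) = 6.378×10^-6 K/W
  R_expanded polystyrene = (1/0.933 − 1/1.53)/(4πk) = 0.4182/(4π·0.0316) = 1.053 K/W
  R_expanded polystyrene = (1/1.53 − 1/1.82)/(4πk) = 0.1041/(4π·0.0273) = 0.3036 K/W
ΣR = 6.378×10^-6 + 1.053 + 0.3036 = 1.357 K/W
Q = ΔT/ΣR = (91 K − 302.4 K)/1.357 = -156 W
(Negative Q ⇒ heat flows inward; heat gain = 156 W.)

Q = 156 W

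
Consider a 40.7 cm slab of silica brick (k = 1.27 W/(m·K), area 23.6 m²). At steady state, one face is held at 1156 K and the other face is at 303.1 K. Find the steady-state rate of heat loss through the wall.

Q = 62800 W

Q = kA·ΔT/L = 1.27 × 23.6 × |1156 K − 303.1 K| / 0.407 = 62800 W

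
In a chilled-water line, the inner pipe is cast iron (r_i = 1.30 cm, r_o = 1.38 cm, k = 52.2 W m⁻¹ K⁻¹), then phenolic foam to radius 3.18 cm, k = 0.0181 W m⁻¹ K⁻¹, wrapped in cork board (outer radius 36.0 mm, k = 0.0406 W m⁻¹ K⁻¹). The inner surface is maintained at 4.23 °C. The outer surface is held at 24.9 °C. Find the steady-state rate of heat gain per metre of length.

Q' = 2.64 W/m

Resistance network (inner→outer):
  R'_cast iron = ln(0.0138/0.0130)/(2πk) = 0.05972/(2π·52.2) = 1.821×10^-4 m·K/W
  R'_phenolic foam = ln(0.0318/0.0138)/(2πk) = 0.8348/(2π·0.0181) = 7.340 m·K/W
  R'_cork board = ln(0.0360/0.0318)/(2πk) = 0.1241/(2π·0.0406) = 0.4863 m·K/W
ΣR = 1.821×10^-4 + 7.340 + 0.4863 = 7.826 m·K/W
Q' = ΔT/ΣR = (4.23 °C − 24.9 °C)/7.826 = -2.64 W/m
(Negative Q' ⇒ heat flows inward; heat gain = 2.64 W/m.)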